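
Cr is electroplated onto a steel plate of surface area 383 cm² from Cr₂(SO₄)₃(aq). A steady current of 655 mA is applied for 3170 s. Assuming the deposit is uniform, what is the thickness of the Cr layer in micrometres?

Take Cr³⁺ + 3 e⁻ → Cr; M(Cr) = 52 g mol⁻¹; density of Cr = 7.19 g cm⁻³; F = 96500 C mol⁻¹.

Q = I·t = 0.6550 × 3170.0 = 2076 C; n(e⁻) = 0.02152 mol.
n(Cr) = n(e⁻)/3 = 0.007172 mol, so m = 0.007172 × 52 = 0.3730 g.
Volume = m/ρ = 0.3730 / 7.19 = 0.05187 cm³.
Thickness = V/A = 0.05187 / 383 = 1.35 × 10⁻⁴ cm = 1.35 μm.

1.35 μm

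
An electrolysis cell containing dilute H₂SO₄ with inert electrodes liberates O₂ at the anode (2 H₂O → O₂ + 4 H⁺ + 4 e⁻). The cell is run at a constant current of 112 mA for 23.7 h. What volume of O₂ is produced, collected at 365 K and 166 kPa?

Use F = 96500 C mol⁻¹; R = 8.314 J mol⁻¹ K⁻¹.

0.453 L

Q = I·t = 0.1120 A × 85320 s = 9556 C.
n(e⁻) = Q/F = 9556 / 96500 = 0.09902 mol.
4 electrons are transferred per O₂ molecule, so n(O₂) = 0.09902 / 4 = 0.02476 mol.
V = nRT/P = (0.02476 × 8.314 × 365) / (166 × 10³ Pa) = 4.53 × 10⁻⁴ m³ = 0.453 L.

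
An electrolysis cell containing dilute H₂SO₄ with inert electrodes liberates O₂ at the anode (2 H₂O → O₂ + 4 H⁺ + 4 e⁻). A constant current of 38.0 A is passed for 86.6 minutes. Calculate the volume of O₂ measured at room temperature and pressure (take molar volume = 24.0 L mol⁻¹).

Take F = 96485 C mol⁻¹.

12.3 L

Q = I·t = 38.00 A × 5196.0 s = 197400 C.
n(e⁻) = Q/F = 197400 / 96485 = 2.046 mol.
4 electrons are transferred per O₂ molecule, so n(O₂) = 2.046 / 4 = 0.5116 mol.
V = n × V_m = 0.5116 × 24.0 = 12.3 L.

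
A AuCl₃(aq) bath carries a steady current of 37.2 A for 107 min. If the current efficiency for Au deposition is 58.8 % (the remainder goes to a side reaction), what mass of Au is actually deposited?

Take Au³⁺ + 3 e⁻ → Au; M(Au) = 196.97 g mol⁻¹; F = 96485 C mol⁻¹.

95.6 g

Q = I·t = 37.20 × 6420.0 = 238800 C.
n(e⁻) = 238800/96485 = 2.475 mol; theoretically n(Au) = 2.475/3 = 0.8251 mol, m_theo = 162.5 g.
At 58.8 % efficiency, m_actual = 0.588 × 162.5 = 95.6 g.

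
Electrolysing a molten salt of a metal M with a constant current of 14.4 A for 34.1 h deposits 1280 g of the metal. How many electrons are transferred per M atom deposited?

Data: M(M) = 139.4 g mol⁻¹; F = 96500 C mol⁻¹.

2

Q = I·t = 14.40 A × 122760 s = 1768000 C, so n(e⁻) = 1768000/96500 = 18.32 mol.
n(M) deposited = 1280 / 139.4 = 9.182 mol.
Electrons per atom = n(e⁻)/n(M) = 18.32 / 9.182 = 2.00 ≈ 2, so the ion is M²⁺.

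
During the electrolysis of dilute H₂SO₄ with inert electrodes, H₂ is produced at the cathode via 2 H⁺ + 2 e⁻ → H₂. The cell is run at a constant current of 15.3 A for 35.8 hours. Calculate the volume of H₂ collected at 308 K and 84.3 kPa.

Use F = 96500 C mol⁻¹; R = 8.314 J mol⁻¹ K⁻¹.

310 L

Q = I·t = 15.30 A × 128880 s = 1972000 C.
n(e⁻) = Q/F = 1972000 / 96500 = 20.43 mol.
2 electrons are transferred per H₂ molecule, so n(H₂) = 20.43 / 2 = 10.22 mol.
V = nRT/P = (10.22 × 8.314 × 308) / (84.3 × 10³ Pa) = 0.310 m³ = 310 L.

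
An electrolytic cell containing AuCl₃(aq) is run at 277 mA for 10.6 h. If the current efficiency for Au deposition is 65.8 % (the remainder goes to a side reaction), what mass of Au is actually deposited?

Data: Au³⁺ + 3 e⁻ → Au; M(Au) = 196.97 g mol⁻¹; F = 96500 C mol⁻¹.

Q = I·t = 0.2770 × 38160 = 10570 C.
n(e⁻) = 10570/96500 = 0.1095 mol; theoretically n(Au) = 0.1095/3 = 0.03651 mol, m_theo = 7.192 g.
At 65.8 % efficiency, m_actual = 0.658 × 7.192 = 4.73 g.

4.73 g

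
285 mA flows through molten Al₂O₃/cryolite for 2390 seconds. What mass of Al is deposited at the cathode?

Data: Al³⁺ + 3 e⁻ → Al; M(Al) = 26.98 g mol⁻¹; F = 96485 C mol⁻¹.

0.0635 g

Q = I·t = 0.2850 A × 2390.0 s = 681.2 C.
n(e⁻) = Q/F = 681.2 / 96485 = 0.007060 mol.
Al³⁺ + 3 e⁻ → Al, so n(Al) = n(e⁻)/3 = 0.002353 mol.
m = n·M = 0.002353 × 26.98 = 0.0635 g.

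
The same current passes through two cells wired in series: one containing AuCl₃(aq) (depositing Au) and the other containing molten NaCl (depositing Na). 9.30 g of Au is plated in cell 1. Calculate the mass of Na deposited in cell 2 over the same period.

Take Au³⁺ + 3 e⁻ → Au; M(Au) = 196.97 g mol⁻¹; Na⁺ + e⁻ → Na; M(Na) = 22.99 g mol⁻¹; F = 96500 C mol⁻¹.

n(Au) = 9.30 / 196.97 = 0.04722 mol.
Since Au³⁺ + 3 e⁻ → Au, n(e⁻) passed = 3 × 0.04722 = 0.1416 mol.
Cells in series carry the same charge, so the same 0.1416 mol of electrons passes through cell 2.
Na⁺ + e⁻ → Na, so n(Na) = 0.1416 / 1 = 0.1416 mol.
m(Na) = 0.1416 × 22.99 = 3.26 g.

3.26 g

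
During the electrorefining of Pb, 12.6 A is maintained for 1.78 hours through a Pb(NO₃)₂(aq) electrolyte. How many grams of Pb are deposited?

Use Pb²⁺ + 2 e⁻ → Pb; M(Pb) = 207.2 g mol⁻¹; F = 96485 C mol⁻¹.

86.7 g

Q = I·t = 12.60 A × 6408.0 s = 80740 C.
n(e⁻) = Q/F = 80740 / 96485 = 0.8368 mol.
Pb²⁺ + 2 e⁻ → Pb, so n(Pb) = n(e⁻)/2 = 0.4184 mol.
m = n·M = 0.4184 × 207.2 = 86.7 g.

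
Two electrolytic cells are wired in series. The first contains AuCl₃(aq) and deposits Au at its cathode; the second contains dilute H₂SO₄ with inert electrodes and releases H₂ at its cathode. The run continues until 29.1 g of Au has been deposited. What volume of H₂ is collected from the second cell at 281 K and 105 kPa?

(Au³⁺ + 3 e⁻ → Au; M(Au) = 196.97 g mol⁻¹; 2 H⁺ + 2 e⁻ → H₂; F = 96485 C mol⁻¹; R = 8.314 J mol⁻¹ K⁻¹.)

n(Au) = 29.1 / 196.97 = 0.1477 mol, so n(e⁻) = 3 × 0.1477 = 0.4432 mol.
The cells are in series, so the same 0.4432 mol of electrons passes through the second cell.
2 H⁺ + 2 e⁻ → H₂ — 2 mol e⁻ per mol H₂, so n(H₂) = 0.4432/2 = 0.2216 mol.
V = nRT/P = (0.2216 × 8.314 × 281) / (105 × 10³) = 0.00493 m³ = 4.93 L.

4.93 L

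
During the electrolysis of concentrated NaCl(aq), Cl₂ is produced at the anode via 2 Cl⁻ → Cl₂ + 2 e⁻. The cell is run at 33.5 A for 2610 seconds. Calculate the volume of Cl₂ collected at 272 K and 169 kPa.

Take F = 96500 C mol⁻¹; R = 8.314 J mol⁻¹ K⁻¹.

Q = I·t = 33.50 A × 2610.0 s = 87440 C.
n(e⁻) = Q/F = 87440 / 96500 = 0.9061 mol.
2 electrons are transferred per Cl₂ molecule, so n(Cl₂) = 0.9061 / 2 = 0.4530 mol.
V = nRT/P = (0.4530 × 8.314 × 272) / (169 × 10³ Pa) = 0.00606 m³ = 6.06 L.

6.06 L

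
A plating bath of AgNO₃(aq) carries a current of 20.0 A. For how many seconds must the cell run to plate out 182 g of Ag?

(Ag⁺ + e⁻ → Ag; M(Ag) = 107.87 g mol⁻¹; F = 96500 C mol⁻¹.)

8140 s

n(Ag) = m/M = 182 / 107.87 = 1.687 mol.
Each Ag atom requires 1 electron, so n(e⁻) = 1 × 1.687 = 1.687 mol.
Q = n(e⁻)·F = 1.687 × 96500 = 162800 C.
t = Q/I = 162800 / 20.00 A = 8141 s.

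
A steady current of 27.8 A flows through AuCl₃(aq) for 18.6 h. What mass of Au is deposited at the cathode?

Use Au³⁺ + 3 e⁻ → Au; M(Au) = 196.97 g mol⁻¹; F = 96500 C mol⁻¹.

1270 g

Q = I·t = 27.80 A × 66960 s = 1861000 C.
n(e⁻) = Q/F = 1861000 / 96500 = 19.29 mol.
Au³⁺ + 3 e⁻ → Au, so n(Au) = n(e⁻)/3 = 6.430 mol.
m = n·M = 6.430 × 196.97 = 1270 g.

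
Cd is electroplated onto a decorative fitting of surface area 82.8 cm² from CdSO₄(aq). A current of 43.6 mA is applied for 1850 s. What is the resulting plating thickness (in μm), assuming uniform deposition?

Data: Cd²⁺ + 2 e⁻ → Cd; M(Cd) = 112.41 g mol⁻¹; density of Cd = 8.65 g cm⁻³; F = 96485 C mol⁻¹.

0.656 μm

Q = I·t = 0.04360 × 1850.0 = 80.66 C; n(e⁻) = 0.0008360 mol.
n(Cd) = n(e⁻)/2 = 0.0004180 mol, so m = 0.0004180 × 112.41 = 0.04699 g.
Volume = m/ρ = 0.04699 / 8.65 = 0.005432 cm³.
Thickness = V/A = 0.005432 / 82.8 = 6.56 × 10⁻⁵ cm = 0.656 μm.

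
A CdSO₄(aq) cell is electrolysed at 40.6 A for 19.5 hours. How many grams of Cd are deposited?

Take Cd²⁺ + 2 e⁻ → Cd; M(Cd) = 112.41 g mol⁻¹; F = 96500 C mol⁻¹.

Q = I·t = 40.60 A × 70200 s = 2850000 C.
n(e⁻) = Q/F = 2850000 / 96500 = 29.53 mol.
Cd²⁺ + 2 e⁻ → Cd, so n(Cd) = n(e⁻)/2 = 14.77 mol.
m = n·M = 14.77 × 112.41 = 1660 g.

1660 g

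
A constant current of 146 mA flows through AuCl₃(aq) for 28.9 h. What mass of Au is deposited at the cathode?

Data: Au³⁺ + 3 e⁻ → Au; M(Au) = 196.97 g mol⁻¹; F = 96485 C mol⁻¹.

10.3 g

Q = I·t = 0.1460 A × 104040 s = 15190 C.
n(e⁻) = Q/F = 15190 / 96485 = 0.1574 mol.
Au³⁺ + 3 e⁻ → Au, so n(Au) = n(e⁻)/3 = 0.05248 mol.
m = n·M = 0.05248 × 196.97 = 10.3 g.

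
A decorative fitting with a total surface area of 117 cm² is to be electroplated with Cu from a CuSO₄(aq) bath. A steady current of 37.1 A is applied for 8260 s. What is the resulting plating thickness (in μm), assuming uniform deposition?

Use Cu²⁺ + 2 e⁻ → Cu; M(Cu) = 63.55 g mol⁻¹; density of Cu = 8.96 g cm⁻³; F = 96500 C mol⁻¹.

Q = I·t = 37.10 × 8260.0 = 306400 C; n(e⁻) = 3.176 mol.
n(Cu) = n(e⁻)/2 = 1.588 mol, so m = 1.588 × 63.55 = 100.9 g.
Volume = m/ρ = 100.9 / 8.96 = 11.26 cm³.
Thickness = V/A = 11.26 / 117 = 0.0963 cm = 963 μm.

963 μm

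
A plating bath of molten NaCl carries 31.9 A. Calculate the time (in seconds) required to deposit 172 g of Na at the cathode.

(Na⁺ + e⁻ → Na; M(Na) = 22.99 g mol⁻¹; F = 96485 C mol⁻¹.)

n(Na) = m/M = 172 / 22.99 = 7.482 mol.
Each Na atom requires 1 electron, so n(e⁻) = 1 × 7.482 = 7.482 mol.
Q = n(e⁻)·F = 7.482 × 96485 = 721900 C.
t = Q/I = 721900 / 31.90 A = 22630 s.

22600 s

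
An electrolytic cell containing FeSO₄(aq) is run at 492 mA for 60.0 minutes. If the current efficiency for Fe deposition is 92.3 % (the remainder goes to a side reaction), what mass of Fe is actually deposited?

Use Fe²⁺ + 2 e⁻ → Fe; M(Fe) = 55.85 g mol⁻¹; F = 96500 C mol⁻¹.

0.473 g

Q = I·t = 0.4920 × 3600.0 = 1771 C.
n(e⁻) = 1771/96500 = 0.01835 mol; theoretically n(Fe) = 0.01835/2 = 0.009177 mol, m_theo = 0.5125 g.
At 92.3 % efficiency, m_actual = 0.923 × 0.5125 = 0.473 g.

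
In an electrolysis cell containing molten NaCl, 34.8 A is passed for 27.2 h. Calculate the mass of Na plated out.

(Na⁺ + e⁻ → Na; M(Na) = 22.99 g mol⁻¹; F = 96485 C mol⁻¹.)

Q = I·t = 34.80 A × 97920 s = 3408000 C.
n(e⁻) = Q/F = 3408000 / 96485 = 35.32 mol.
Na⁺ + e⁻ → Na, so n(Na) = n(e⁻)/1 = 35.32 mol.
m = n·M = 35.32 × 22.99 = 812 g.

812 g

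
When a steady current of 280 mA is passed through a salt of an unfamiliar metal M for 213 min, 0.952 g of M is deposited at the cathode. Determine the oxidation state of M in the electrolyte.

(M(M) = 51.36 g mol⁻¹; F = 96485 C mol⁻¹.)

Q = I·t = 0.2800 A × 12780 s = 3578 C, so n(e⁻) = 3578/96485 = 0.03709 mol.
n(M) deposited = 0.952 / 51.36 = 0.01854 mol.
Electrons per atom = n(e⁻)/n(M) = 0.03709 / 0.01854 = 2.00 ≈ 2, so the ion is M²⁺.

+2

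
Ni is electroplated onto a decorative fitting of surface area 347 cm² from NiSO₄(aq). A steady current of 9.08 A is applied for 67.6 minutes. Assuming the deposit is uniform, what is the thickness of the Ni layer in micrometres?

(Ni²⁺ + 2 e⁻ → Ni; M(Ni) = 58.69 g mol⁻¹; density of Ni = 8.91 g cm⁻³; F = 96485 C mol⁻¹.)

36.2 μm

Q = I·t = 9.080 × 4056.0 = 36830 C; n(e⁻) = 0.3817 mol.
n(Ni) = n(e⁻)/2 = 0.1909 mol, so m = 0.1909 × 58.69 = 11.20 g.
Volume = m/ρ = 11.20 / 8.91 = 1.257 cm³.
Thickness = V/A = 1.257 / 347 = 0.00362 cm = 36.2 μm.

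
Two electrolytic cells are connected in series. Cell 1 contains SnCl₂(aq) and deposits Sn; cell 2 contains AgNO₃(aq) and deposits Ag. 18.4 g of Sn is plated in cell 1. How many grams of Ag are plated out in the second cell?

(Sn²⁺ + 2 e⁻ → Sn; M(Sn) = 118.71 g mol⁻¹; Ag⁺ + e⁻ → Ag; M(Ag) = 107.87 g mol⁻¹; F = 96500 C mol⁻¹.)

33.4 g

n(Sn) = 18.4 / 118.71 = 0.1550 mol.
Since Sn²⁺ + 2 e⁻ → Sn, n(e⁻) passed = 2 × 0.1550 = 0.3100 mol.
Cells in series carry the same charge, so the same 0.3100 mol of electrons passes through cell 2.
Ag⁺ + e⁻ → Ag, so n(Ag) = 0.3100 / 1 = 0.3100 mol.
m(Ag) = 0.3100 × 107.87 = 33.4 g.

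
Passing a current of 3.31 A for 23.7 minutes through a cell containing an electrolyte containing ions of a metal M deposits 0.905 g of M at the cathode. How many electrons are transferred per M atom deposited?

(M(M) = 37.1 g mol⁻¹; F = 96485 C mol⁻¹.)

2

Q = I·t = 3.310 A × 1422.0 s = 4707 C, so n(e⁻) = 4707/96485 = 0.04878 mol.
n(M) deposited = 0.905 / 37.1 = 0.02439 mol.
Electrons per atom = n(e⁻)/n(M) = 0.04878 / 0.02439 = 2.00 ≈ 2, so the ion is M²⁺.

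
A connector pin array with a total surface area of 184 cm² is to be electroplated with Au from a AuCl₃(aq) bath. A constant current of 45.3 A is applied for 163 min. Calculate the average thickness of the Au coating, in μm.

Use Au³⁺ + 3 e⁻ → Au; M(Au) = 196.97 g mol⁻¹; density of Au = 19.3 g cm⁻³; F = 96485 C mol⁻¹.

849 μm

Q = I·t = 45.30 × 9780.0 = 443000 C; n(e⁻) = 4.592 mol.
n(Au) = n(e⁻)/3 = 1.531 mol, so m = 1.531 × 196.97 = 301.5 g.
Volume = m/ρ = 301.5 / 19.3 = 15.62 cm³.
Thickness = V/A = 15.62 / 184 = 0.0849 cm = 849 μm.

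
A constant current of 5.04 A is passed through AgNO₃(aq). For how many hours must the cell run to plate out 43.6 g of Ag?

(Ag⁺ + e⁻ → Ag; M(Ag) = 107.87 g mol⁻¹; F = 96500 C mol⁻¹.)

2.15 h

n(Ag) = m/M = 43.6 / 107.87 = 0.4042 mol.
Each Ag atom requires 1 electron, so n(e⁻) = 1 × 0.4042 = 0.4042 mol.
Q = n(e⁻)·F = 0.4042 × 96500 = 39000 C.
t = Q/I = 39000 / 5.040 A = 7739 s = 2.15 h.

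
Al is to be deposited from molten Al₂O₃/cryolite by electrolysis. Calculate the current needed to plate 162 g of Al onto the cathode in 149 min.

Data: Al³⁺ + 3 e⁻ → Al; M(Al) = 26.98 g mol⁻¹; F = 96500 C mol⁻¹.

n(Al) = 162 / 26.98 = 6.004 mol.
n(e⁻) = 3 × 6.004 = 18.01 mol.
Q = n(e⁻)·F = 18.01 × 96500 = 1738000 C.
I = Q/t = 1738000 / 8940.0 s = 194 A.

194 A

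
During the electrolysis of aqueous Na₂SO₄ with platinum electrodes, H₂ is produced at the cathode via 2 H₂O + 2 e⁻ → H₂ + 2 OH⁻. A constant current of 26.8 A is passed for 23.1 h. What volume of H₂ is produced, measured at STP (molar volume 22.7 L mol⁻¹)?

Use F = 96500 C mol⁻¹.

262 L

Q = I·t = 26.80 A × 83160 s = 2229000 C.
n(e⁻) = Q/F = 2229000 / 96500 = 23.10 mol.
2 electrons are transferred per H₂ molecule, so n(H₂) = 23.10 / 2 = 11.55 mol.
V = n × V_m = 11.55 × 22.7 = 262 L.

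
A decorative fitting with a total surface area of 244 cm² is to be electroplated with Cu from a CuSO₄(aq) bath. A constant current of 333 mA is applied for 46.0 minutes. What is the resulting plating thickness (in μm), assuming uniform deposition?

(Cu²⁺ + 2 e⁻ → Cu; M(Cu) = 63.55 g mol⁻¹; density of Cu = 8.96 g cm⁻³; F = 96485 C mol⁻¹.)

1.38 μm

Q = I·t = 0.3330 × 2760.0 = 919.1 C; n(e⁻) = 0.009526 mol.
n(Cu) = n(e⁻)/2 = 0.004763 mol, so m = 0.004763 × 63.55 = 0.3027 g.
Volume = m/ρ = 0.3027 / 8.96 = 0.03378 cm³.
Thickness = V/A = 0.03378 / 244 = 1.38 × 10⁻⁴ cm = 1.38 μm.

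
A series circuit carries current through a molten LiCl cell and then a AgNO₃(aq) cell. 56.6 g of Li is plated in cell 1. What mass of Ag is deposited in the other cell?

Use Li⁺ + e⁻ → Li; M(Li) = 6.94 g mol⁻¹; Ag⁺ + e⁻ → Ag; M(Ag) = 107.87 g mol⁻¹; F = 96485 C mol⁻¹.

880 g

n(Li) = 56.6 / 6.94 = 8.156 mol.
Since Li⁺ + e⁻ → Li, n(e⁻) passed = 1 × 8.156 = 8.156 mol.
Cells in series carry the same charge, so the same 8.156 mol of electrons passes through cell 2.
Ag⁺ + e⁻ → Ag, so n(Ag) = 8.156 / 1 = 8.156 mol.
m(Ag) = 8.156 × 107.87 = 880 g.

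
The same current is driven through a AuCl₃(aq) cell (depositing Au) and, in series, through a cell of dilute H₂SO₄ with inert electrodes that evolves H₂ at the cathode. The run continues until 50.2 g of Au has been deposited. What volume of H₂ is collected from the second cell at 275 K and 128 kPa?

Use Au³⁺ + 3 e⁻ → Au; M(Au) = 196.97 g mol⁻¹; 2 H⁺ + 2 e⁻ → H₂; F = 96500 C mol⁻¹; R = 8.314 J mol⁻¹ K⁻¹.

6.83 L

n(Au) = 50.2 / 196.97 = 0.2549 mol, so n(e⁻) = 3 × 0.2549 = 0.7646 mol.
The cells are in series, so the same 0.7646 mol of electrons passes through the second cell.
2 H⁺ + 2 e⁻ → H₂ — 2 mol e⁻ per mol H₂, so n(H₂) = 0.7646/2 = 0.3823 mol.
V = nRT/P = (0.3823 × 8.314 × 275) / (128 × 10³) = 0.00683 m³ = 6.83 L.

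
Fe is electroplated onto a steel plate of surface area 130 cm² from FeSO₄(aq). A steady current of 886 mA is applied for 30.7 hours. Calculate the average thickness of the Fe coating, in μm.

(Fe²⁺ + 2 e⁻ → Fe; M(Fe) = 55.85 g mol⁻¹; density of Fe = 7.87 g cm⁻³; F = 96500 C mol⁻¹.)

277 μm

Q = I·t = 0.8860 × 110520 = 97920 C; n(e⁻) = 1.015 mol.
n(Fe) = n(e⁻)/2 = 0.5074 mol, so m = 0.5074 × 55.85 = 28.34 g.
Volume = m/ρ = 28.34 / 7.87 = 3.601 cm³.
Thickness = V/A = 3.601 / 130 = 0.0277 cm = 277 μm.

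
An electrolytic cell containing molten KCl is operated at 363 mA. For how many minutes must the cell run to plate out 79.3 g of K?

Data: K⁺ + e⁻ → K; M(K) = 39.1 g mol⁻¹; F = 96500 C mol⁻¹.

n(K) = m/M = 79.3 / 39.1 = 2.028 mol.
Each K atom requires 1 electron, so n(e⁻) = 1 × 2.028 = 2.028 mol.
Q = n(e⁻)·F = 2.028 × 96500 = 195700 C.
t = Q/I = 195700 / 0.3630 A = 539200 s = 8990 min.

8990 min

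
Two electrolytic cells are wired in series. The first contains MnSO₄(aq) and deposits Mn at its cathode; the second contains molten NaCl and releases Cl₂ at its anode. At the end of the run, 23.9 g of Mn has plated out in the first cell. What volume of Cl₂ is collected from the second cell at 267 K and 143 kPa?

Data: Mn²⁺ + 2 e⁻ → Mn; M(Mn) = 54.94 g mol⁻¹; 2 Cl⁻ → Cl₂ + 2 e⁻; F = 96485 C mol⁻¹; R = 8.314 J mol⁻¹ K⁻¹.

6.75 L

n(Mn) = 23.9 / 54.94 = 0.4350 mol, so n(e⁻) = 2 × 0.4350 = 0.8700 mol.
The cells are in series, so the same 0.8700 mol of electrons passes through the second cell.
2 Cl⁻ → Cl₂ + 2 e⁻ — 2 mol e⁻ per mol Cl₂, so n(Cl₂) = 0.8700/2 = 0.4350 mol.
V = nRT/P = (0.4350 × 8.314 × 267) / (143 × 10³) = 0.00675 m³ = 6.75 L.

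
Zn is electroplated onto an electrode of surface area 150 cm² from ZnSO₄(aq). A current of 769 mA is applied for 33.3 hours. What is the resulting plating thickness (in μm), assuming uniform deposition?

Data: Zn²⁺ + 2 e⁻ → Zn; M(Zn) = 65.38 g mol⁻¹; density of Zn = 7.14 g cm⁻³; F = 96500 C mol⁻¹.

Q = I·t = 0.7690 × 119880 = 92190 C; n(e⁻) = 0.9553 mol.
n(Zn) = n(e⁻)/2 = 0.4777 mol, so m = 0.4777 × 65.38 = 31.23 g.
Volume = m/ρ = 31.23 / 7.14 = 4.374 cm³.
Thickness = V/A = 4.374 / 150 = 0.0292 cm = 292 μm.

292 μm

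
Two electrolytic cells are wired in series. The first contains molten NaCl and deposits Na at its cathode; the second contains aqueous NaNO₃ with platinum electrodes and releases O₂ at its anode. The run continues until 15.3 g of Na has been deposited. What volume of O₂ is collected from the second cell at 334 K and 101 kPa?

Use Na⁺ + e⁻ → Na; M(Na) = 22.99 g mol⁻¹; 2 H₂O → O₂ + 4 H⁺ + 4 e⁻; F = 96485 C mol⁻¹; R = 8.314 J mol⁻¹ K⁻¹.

4.57 L

n(Na) = 15.3 / 22.99 = 0.6655 mol, so n(e⁻) = 1 × 0.6655 = 0.6655 mol.
The cells are in series, so the same 0.6655 mol of electrons passes through the second cell.
2 H₂O → O₂ + 4 H⁺ + 4 e⁻ — 4 mol e⁻ per mol O₂, so n(O₂) = 0.6655/4 = 0.1664 mol.
V = nRT/P = (0.1664 × 8.314 × 334) / (101 × 10³) = 0.00457 m³ = 4.57 L.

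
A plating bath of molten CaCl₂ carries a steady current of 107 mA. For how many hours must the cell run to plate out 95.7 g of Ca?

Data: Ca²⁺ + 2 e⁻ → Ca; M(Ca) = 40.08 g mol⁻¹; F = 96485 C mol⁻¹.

1200 h

n(Ca) = m/M = 95.7 / 40.08 = 2.388 mol.
Each Ca atom requires 2 electrons, so n(e⁻) = 2 × 2.388 = 4.775 mol.
Q = n(e⁻)·F = 4.775 × 96485 = 460800 C.
t = Q/I = 460800 / 0.1070 A = 4306000 s = 1200 h.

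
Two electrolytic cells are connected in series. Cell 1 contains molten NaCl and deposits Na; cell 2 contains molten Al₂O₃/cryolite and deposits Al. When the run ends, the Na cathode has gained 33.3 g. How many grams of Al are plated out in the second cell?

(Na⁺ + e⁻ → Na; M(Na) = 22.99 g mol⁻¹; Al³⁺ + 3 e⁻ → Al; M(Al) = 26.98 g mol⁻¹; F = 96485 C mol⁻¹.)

n(Na) = 33.3 / 22.99 = 1.448 mol.
Since Na⁺ + e⁻ → Na, n(e⁻) passed = 1 × 1.448 = 1.448 mol.
Cells in series carry the same charge, so the same 1.448 mol of electrons passes through cell 2.
Al³⁺ + 3 e⁻ → Al, so n(Al) = 1.448 / 3 = 0.4828 mol.
m(Al) = 0.4828 × 26.98 = 13.0 g.

13.0 g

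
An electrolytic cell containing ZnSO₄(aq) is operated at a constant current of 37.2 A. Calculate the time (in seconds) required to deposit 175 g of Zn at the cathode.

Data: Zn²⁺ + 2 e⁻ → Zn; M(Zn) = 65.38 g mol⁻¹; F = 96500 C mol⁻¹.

n(Zn) = m/M = 175 / 65.38 = 2.677 mol.
Each Zn atom requires 2 electrons, so n(e⁻) = 2 × 2.677 = 5.353 mol.
Q = n(e⁻)·F = 5.353 × 96500 = 516600 C.
t = Q/I = 516600 / 37.20 A = 13890 s.

13900 s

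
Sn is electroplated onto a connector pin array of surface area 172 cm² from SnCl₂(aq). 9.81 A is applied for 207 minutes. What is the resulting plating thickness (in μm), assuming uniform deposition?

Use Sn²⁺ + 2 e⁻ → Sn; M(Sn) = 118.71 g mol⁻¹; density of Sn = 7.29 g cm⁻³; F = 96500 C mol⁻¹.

598 μm

Q = I·t = 9.810 × 12420 = 121800 C; n(e⁻) = 1.263 mol.
n(Sn) = n(e⁻)/2 = 0.6313 mol, so m = 0.6313 × 118.71 = 74.94 g.
Volume = m/ρ = 74.94 / 7.29 = 10.28 cm³.
Thickness = V/A = 10.28 / 172 = 0.0598 cm = 598 μm.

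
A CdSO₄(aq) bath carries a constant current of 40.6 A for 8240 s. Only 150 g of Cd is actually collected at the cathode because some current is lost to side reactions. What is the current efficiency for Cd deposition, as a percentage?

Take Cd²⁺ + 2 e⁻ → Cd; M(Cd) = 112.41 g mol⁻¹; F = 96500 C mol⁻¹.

Q = I·t = 40.60 × 8240.0 = 334500 C; n(e⁻) = 334500/96500 = 3.467 mol.
Theoretical n(Cd) = n(e⁻)/2 = 1.733 mol, i.e. m_theo = 1.733 × 112.41 = 194.9 g.
Efficiency = m_actual / m_theo = 150 / 194.9 = 77.0 %.

77.0 %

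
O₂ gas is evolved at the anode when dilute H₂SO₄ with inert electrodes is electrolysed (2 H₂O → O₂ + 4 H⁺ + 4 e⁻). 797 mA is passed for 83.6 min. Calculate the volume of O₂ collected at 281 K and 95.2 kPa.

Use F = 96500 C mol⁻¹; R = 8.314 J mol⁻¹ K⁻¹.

Q = I·t = 0.7970 A × 5016.0 s = 3998 C.
n(e⁻) = Q/F = 3998 / 96500 = 0.04143 mol.
4 electrons are transferred per O₂ molecule, so n(O₂) = 0.04143 / 4 = 0.01036 mol.
V = nRT/P = (0.01036 × 8.314 × 281) / (95.2 × 10³ Pa) = 2.54 × 10⁻⁴ m³ = 0.254 L.

0.254 L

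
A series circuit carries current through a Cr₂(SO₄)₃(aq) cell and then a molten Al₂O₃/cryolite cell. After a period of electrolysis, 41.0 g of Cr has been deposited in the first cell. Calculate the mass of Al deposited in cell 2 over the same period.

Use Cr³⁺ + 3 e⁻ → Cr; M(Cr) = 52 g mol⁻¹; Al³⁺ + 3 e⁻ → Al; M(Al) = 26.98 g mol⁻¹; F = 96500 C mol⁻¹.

21.3 g

n(Cr) = 41.0 / 52 = 0.7885 mol.
Since Cr³⁺ + 3 e⁻ → Cr, n(e⁻) passed = 3 × 0.7885 = 2.365 mol.
Cells in series carry the same charge, so the same 2.365 mol of electrons passes through cell 2.
Al³⁺ + 3 e⁻ → Al, so n(Al) = 2.365 / 3 = 0.7885 mol.
m(Al) = 0.7885 × 26.98 = 21.3 g.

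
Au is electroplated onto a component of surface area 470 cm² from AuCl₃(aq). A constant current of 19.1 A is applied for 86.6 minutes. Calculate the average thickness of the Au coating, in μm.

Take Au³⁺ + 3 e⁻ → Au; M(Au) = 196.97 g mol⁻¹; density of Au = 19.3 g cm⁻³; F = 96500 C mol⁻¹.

Q = I·t = 19.10 × 5196.0 = 99240 C; n(e⁻) = 1.028 mol.
n(Au) = n(e⁻)/3 = 0.3428 mol, so m = 0.3428 × 196.97 = 67.52 g.
Volume = m/ρ = 67.52 / 19.3 = 3.499 cm³.
Thickness = V/A = 3.499 / 470 = 0.00744 cm = 74.4 μm.

74.4 μm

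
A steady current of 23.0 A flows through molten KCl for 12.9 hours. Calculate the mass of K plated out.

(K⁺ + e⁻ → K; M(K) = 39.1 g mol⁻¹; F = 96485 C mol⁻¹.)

433 g

Q = I·t = 23.00 A × 46440 s = 1068000 C.
n(e⁻) = Q/F = 1068000 / 96485 = 11.07 mol.
K⁺ + e⁻ → K, so n(K) = n(e⁻)/1 = 11.07 mol.
m = n·M = 11.07 × 39.1 = 433 g.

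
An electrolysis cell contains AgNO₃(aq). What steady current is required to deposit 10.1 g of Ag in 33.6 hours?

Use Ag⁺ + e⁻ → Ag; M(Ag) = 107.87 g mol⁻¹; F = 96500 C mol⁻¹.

0.0747 A

n(Ag) = 10.1 / 107.87 = 0.09363 mol.
n(e⁻) = 1 × 0.09363 = 0.09363 mol.
Q = n(e⁻)·F = 0.09363 × 96500 = 9035 C.
I = Q/t = 9035 / 120960 s = 0.0747 A.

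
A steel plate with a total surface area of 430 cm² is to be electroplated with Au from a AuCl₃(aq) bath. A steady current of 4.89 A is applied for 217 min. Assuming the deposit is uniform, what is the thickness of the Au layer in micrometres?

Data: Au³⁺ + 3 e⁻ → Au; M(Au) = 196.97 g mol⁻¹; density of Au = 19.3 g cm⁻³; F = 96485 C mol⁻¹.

Q = I·t = 4.890 × 13020 = 63670 C; n(e⁻) = 0.6599 mol.
n(Au) = n(e⁻)/3 = 0.2200 mol, so m = 0.2200 × 196.97 = 43.33 g.
Volume = m/ρ = 43.33 / 19.3 = 2.245 cm³.
Thickness = V/A = 2.245 / 430 = 0.00522 cm = 52.2 μm.

52.2 μm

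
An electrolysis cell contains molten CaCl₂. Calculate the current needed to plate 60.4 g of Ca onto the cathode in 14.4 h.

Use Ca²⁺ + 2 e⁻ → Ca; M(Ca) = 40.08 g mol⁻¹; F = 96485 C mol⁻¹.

n(Ca) = 60.4 / 40.08 = 1.507 mol.
n(e⁻) = 2 × 1.507 = 3.014 mol.
Q = n(e⁻)·F = 3.014 × 96485 = 290800 C.
I = Q/t = 290800 / 51840 s = 5.61 A.

5.61 A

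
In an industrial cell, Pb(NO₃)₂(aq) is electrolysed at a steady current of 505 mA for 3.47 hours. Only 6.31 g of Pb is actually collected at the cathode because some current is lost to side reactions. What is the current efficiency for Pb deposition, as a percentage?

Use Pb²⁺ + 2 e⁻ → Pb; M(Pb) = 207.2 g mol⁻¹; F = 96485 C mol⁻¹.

Q = I·t = 0.5050 × 12492 = 6308 C; n(e⁻) = 6308/96485 = 0.06538 mol.
Theoretical n(Pb) = n(e⁻)/2 = 0.03269 mol, i.e. m_theo = 0.03269 × 207.2 = 6.774 g.
Efficiency = m_actual / m_theo = 6.31 / 6.774 = 93.2 %.

93.2 %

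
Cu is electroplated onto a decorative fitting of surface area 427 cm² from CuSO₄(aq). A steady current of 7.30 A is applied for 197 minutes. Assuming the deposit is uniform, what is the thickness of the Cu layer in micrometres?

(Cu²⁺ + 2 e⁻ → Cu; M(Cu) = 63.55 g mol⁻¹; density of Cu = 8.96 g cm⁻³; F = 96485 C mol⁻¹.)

74.3 μm

Q = I·t = 7.300 × 11820 = 86290 C; n(e⁻) = 0.8943 mol.
n(Cu) = n(e⁻)/2 = 0.4471 mol, so m = 0.4471 × 63.55 = 28.42 g.
Volume = m/ρ = 28.42 / 8.96 = 3.171 cm³.
Thickness = V/A = 3.171 / 427 = 0.00743 cm = 74.3 μm.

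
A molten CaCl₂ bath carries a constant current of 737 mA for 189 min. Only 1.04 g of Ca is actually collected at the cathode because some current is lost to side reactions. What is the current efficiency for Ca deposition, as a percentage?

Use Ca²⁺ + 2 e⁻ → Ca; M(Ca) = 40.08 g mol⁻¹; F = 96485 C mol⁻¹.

Q = I·t = 0.7370 × 11340 = 8358 C; n(e⁻) = 8358/96485 = 0.08662 mol.
Theoretical n(Ca) = n(e⁻)/2 = 0.04331 mol, i.e. m_theo = 0.04331 × 40.08 = 1.736 g.
Efficiency = m_actual / m_theo = 1.04 / 1.736 = 59.9 %.

59.9 %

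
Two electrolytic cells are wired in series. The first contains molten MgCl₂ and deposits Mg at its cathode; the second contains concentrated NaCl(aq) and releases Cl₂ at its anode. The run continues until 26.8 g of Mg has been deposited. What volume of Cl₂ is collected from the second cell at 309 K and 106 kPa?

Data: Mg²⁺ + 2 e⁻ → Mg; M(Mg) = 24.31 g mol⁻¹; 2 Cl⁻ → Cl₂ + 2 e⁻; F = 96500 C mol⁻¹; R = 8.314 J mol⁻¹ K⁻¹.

26.7 L

n(Mg) = 26.8 / 24.31 = 1.102 mol, so n(e⁻) = 2 × 1.102 = 2.205 mol.
The cells are in series, so the same 2.205 mol of electrons passes through the second cell.
2 Cl⁻ → Cl₂ + 2 e⁻ — 2 mol e⁻ per mol Cl₂, so n(Cl₂) = 2.205/2 = 1.102 mol.
V = nRT/P = (1.102 × 8.314 × 309) / (106 × 10³) = 0.0267 m³ = 26.7 L.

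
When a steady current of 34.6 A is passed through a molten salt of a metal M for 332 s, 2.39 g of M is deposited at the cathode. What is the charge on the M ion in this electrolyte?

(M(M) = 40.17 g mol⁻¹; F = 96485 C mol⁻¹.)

Q = I·t = 34.60 A × 332.00 s = 11490 C, so n(e⁻) = 11490/96485 = 0.1191 mol.
n(M) deposited = 2.39 / 40.17 = 0.05950 mol.
Electrons per atom = n(e⁻)/n(M) = 0.1191 / 0.05950 = 2.00 ≈ 2, so the ion is M²⁺.

+2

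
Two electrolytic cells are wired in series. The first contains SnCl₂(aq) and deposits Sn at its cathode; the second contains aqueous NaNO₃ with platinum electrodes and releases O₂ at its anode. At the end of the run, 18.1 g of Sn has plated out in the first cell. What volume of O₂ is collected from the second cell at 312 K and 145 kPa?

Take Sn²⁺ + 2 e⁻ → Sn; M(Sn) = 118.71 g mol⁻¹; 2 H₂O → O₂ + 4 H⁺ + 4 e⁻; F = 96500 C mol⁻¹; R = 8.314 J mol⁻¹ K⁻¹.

n(Sn) = 18.1 / 118.71 = 0.1525 mol, so n(e⁻) = 2 × 0.1525 = 0.3049 mol.
The cells are in series, so the same 0.3049 mol of electrons passes through the second cell.
2 H₂O → O₂ + 4 H⁺ + 4 e⁻ — 4 mol e⁻ per mol O₂, so n(O₂) = 0.3049/4 = 0.07624 mol.
V = nRT/P = (0.07624 × 8.314 × 312) / (145 × 10³) = 0.00136 m³ = 1.36 L.

1.36 L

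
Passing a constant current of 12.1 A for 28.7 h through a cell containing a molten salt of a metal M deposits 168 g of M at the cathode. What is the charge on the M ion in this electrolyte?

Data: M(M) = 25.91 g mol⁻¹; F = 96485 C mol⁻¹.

+2

Q = I·t = 12.10 A × 103320 s = 1250000 C, so n(e⁻) = 1250000/96485 = 12.96 mol.
n(M) deposited = 168 / 25.91 = 6.484 mol.
Electrons per atom = n(e⁻)/n(M) = 12.96 / 6.484 = 2.00 ≈ 2, so the ion is M²⁺.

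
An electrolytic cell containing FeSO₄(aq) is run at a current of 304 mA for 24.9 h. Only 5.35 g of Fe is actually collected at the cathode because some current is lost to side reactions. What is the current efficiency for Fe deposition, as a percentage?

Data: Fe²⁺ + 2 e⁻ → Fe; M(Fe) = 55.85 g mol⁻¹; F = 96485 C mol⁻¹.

Q = I·t = 0.3040 × 89640 = 27250 C; n(e⁻) = 27250/96485 = 0.2824 mol.
Theoretical n(Fe) = n(e⁻)/2 = 0.1412 mol, i.e. m_theo = 0.1412 × 55.85 = 7.887 g.
Efficiency = m_actual / m_theo = 5.35 / 7.887 = 67.8 %.

67.8 %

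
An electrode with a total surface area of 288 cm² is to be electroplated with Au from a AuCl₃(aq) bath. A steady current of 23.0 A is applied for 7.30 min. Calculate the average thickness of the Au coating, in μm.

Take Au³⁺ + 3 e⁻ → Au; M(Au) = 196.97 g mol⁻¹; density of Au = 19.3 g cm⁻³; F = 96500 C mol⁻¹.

Q = I·t = 23.00 × 438.00 = 10070 C; n(e⁻) = 0.1044 mol.
n(Au) = n(e⁻)/3 = 0.03480 mol, so m = 0.03480 × 196.97 = 6.854 g.
Volume = m/ρ = 6.854 / 19.3 = 0.3551 cm³.
Thickness = V/A = 0.3551 / 288 = 0.00123 cm = 12.3 μm.

12.3 μm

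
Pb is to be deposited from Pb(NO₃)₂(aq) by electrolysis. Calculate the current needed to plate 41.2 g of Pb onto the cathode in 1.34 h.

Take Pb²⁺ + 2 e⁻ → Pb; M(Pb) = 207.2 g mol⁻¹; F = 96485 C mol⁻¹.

7.95 A

n(Pb) = 41.2 / 207.2 = 0.1988 mol.
n(e⁻) = 2 × 0.1988 = 0.3977 mol.
Q = n(e⁻)·F = 0.3977 × 96485 = 38370 C.
I = Q/t = 38370 / 4824.0 s = 7.95 A.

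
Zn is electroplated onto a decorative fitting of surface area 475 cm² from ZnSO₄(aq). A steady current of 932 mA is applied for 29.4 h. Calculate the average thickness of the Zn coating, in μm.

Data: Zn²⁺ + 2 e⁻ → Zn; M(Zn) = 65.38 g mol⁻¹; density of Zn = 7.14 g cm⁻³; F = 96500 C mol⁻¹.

Q = I·t = 0.9320 × 105840 = 98640 C; n(e⁻) = 1.022 mol.
n(Zn) = n(e⁻)/2 = 0.5111 mol, so m = 0.5111 × 65.38 = 33.42 g.
Volume = m/ρ = 33.42 / 7.14 = 4.680 cm³.
Thickness = V/A = 4.680 / 475 = 0.00985 cm = 98.5 μm.

98.5 μm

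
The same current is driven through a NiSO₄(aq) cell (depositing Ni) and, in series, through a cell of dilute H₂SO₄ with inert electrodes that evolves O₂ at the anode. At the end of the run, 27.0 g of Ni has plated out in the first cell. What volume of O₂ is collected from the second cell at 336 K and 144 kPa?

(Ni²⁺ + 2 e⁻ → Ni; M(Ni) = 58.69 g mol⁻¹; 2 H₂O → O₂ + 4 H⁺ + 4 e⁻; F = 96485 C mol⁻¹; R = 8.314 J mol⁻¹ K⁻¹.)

n(Ni) = 27.0 / 58.69 = 0.4600 mol, so n(e⁻) = 2 × 0.4600 = 0.9201 mol.
The cells are in series, so the same 0.9201 mol of electrons passes through the second cell.
2 H₂O → O₂ + 4 H⁺ + 4 e⁻ — 4 mol e⁻ per mol O₂, so n(O₂) = 0.9201/4 = 0.2300 mol.
V = nRT/P = (0.2300 × 8.314 × 336) / (144 × 10³) = 0.00446 m³ = 4.46 L.

4.46 L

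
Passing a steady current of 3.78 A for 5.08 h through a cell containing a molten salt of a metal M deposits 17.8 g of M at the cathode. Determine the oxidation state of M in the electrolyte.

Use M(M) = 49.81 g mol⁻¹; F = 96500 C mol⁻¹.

+2

Q = I·t = 3.780 A × 18288 s = 69130 C, so n(e⁻) = 69130/96500 = 0.7164 mol.
n(M) deposited = 17.8 / 49.81 = 0.3574 mol.
Electrons per atom = n(e⁻)/n(M) = 0.7164 / 0.3574 = 2.00 ≈ 2, so the ion is M²⁺.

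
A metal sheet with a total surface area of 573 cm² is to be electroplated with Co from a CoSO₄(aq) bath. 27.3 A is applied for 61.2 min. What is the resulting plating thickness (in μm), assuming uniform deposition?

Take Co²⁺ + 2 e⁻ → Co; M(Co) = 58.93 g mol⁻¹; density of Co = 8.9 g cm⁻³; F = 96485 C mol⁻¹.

60.0 μm

Q = I·t = 27.30 × 3672.0 = 100200 C; n(e⁻) = 1.039 mol.
n(Co) = n(e⁻)/2 = 0.5195 mol, so m = 0.5195 × 58.93 = 30.61 g.
Volume = m/ρ = 30.61 / 8.9 = 3.440 cm³.
Thickness = V/A = 3.440 / 573 = 0.00600 cm = 60.0 μm.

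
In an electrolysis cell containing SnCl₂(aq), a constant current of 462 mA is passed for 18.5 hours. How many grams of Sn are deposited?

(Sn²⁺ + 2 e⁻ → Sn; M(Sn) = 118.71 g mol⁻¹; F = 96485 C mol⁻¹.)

18.9 g

Q = I·t = 0.4620 A × 66600 s = 30770 C.
n(e⁻) = Q/F = 30770 / 96485 = 0.3189 mol.
Sn²⁺ + 2 e⁻ → Sn, so n(Sn) = n(e⁻)/2 = 0.1595 mol.
m = n·M = 0.1595 × 118.71 = 18.9 g.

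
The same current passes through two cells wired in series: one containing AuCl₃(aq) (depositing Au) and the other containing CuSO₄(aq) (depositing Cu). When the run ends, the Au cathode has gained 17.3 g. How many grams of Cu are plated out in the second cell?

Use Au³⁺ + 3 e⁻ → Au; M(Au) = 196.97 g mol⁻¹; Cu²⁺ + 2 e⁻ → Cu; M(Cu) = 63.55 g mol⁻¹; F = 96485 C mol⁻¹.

8.37 g

n(Au) = 17.3 / 196.97 = 0.08783 mol.
Since Au³⁺ + 3 e⁻ → Au, n(e⁻) passed = 3 × 0.08783 = 0.2635 mol.
Cells in series carry the same charge, so the same 0.2635 mol of electrons passes through cell 2.
Cu²⁺ + 2 e⁻ → Cu, so n(Cu) = 0.2635 / 2 = 0.1317 mol.
m(Cu) = 0.1317 × 63.55 = 8.37 g.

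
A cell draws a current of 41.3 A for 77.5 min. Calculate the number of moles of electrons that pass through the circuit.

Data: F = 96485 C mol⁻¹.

1.99 mol

Q = I·t = 41.30 A × 4650.0 s = 192000 C.
n(e⁻) = Q/F = 192000 / 96485 = 1.99 mol.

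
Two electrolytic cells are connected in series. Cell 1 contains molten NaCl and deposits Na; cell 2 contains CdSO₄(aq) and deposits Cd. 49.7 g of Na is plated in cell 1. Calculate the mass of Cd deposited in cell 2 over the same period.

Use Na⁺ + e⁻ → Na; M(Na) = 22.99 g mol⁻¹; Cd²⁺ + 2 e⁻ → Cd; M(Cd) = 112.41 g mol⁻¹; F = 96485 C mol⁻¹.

122 g

n(Na) = 49.7 / 22.99 = 2.162 mol.
Since Na⁺ + e⁻ → Na, n(e⁻) passed = 1 × 2.162 = 2.162 mol.
Cells in series carry the same charge, so the same 2.162 mol of electrons passes through cell 2.
Cd²⁺ + 2 e⁻ → Cd, so n(Cd) = 2.162 / 2 = 1.081 mol.
m(Cd) = 1.081 × 112.41 = 122 g.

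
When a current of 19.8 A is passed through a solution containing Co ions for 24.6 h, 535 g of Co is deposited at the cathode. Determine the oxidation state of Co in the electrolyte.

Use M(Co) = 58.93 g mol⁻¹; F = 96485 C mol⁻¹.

+2

Q = I·t = 19.80 A × 88560 s = 1753000 C, so n(e⁻) = 1753000/96485 = 18.17 mol.
n(Co) deposited = 535 / 58.93 = 9.079 mol.
Electrons per atom = n(e⁻)/n(Co) = 18.17 / 9.079 = 2.00 ≈ 2, so the ion is Co²⁺.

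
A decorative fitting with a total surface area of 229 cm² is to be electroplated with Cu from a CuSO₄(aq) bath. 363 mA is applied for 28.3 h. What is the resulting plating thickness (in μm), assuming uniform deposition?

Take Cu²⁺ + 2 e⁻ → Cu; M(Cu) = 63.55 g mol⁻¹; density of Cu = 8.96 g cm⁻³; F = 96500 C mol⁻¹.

59.3 μm

Q = I·t = 0.3630 × 101880 = 36980 C; n(e⁻) = 0.3832 mol.
n(Cu) = n(e⁻)/2 = 0.1916 mol, so m = 0.1916 × 63.55 = 12.18 g.
Volume = m/ρ = 12.18 / 8.96 = 1.359 cm³.
Thickness = V/A = 1.359 / 229 = 0.00593 cm = 59.3 μm.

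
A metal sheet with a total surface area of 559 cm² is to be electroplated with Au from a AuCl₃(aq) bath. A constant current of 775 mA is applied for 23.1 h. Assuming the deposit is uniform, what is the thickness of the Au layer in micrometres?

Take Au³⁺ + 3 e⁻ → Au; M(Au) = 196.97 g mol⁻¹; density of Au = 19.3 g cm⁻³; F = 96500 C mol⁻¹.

40.6 μm

Q = I·t = 0.7750 × 83160 = 64450 C; n(e⁻) = 0.6679 mol.
n(Au) = n(e⁻)/3 = 0.2226 mol, so m = 0.2226 × 196.97 = 43.85 g.
Volume = m/ρ = 43.85 / 19.3 = 2.272 cm³.
Thickness = V/A = 2.272 / 559 = 0.00406 cm = 40.6 μm.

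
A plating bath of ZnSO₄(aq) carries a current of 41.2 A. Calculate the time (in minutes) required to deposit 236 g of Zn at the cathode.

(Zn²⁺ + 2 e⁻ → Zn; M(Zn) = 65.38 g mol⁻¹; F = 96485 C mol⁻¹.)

n(Zn) = m/M = 236 / 65.38 = 3.610 mol.
Each Zn atom requires 2 electrons, so n(e⁻) = 2 × 3.610 = 7.219 mol.
Q = n(e⁻)·F = 7.219 × 96485 = 696600 C.
t = Q/I = 696600 / 41.20 A = 16910 s = 282 min.

282 min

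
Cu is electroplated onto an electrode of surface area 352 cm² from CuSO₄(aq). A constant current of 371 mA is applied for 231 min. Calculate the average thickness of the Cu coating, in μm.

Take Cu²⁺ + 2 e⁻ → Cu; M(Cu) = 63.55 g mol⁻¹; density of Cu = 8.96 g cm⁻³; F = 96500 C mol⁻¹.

5.37 μm

Q = I·t = 0.3710 × 13860 = 5142 C; n(e⁻) = 0.05329 mol.
n(Cu) = n(e⁻)/2 = 0.02664 mol, so m = 0.02664 × 63.55 = 1.693 g.
Volume = m/ρ = 1.693 / 8.96 = 0.1890 cm³.
Thickness = V/A = 0.1890 / 352 = 5.37 × 10⁻⁴ cm = 5.37 μm.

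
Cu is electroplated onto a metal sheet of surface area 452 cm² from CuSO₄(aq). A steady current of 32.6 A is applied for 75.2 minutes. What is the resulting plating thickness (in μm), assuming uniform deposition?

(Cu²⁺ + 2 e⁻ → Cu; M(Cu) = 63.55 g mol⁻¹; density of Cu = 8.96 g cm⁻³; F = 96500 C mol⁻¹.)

120 μm

Q = I·t = 32.60 × 4512.0 = 147100 C; n(e⁻) = 1.524 mol.
n(Cu) = n(e⁻)/2 = 0.7621 mol, so m = 0.7621 × 63.55 = 48.43 g.
Volume = m/ρ = 48.43 / 8.96 = 5.406 cm³.
Thickness = V/A = 5.406 / 452 = 0.0120 cm = 120 μm.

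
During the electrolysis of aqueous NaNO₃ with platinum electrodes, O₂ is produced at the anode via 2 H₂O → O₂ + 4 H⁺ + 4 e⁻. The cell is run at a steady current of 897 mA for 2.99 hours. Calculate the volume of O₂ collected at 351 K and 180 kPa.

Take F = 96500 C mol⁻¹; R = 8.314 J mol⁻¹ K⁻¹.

0.406 L

Q = I·t = 0.8970 A × 10764 s = 9655 C.
n(e⁻) = Q/F = 9655 / 96500 = 0.1001 mol.
4 electrons are transferred per O₂ molecule, so n(O₂) = 0.1001 / 4 = 0.02501 mol.
V = nRT/P = (0.02501 × 8.314 × 351) / (180 × 10³ Pa) = 4.06 × 10⁻⁴ m³ = 0.406 L.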